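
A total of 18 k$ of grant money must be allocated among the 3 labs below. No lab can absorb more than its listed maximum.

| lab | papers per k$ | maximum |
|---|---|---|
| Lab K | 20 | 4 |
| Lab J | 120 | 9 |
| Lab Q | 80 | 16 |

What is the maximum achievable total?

Rank by papers per k$: Lab J 120 > Lab Q 80 > Lab K 20.
Give Lab J 9 to hit its cap of 9 ; 9 left.
Lab Q has room for 16 but only 9 remain, so it gets 9.
Total = 120×9 + 80×9 = 1800.

1800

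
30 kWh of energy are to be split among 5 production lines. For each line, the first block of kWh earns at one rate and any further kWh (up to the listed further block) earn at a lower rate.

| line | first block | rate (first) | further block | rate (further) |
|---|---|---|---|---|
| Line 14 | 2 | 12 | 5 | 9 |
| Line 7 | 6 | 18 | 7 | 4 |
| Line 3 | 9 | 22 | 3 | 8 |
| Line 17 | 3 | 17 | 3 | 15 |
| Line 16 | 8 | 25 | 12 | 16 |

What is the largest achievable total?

Rank every tier by rate: Line 16/T1 25 > Line 3/T1 22 > Line 7/T1 18 > Line 17/T1 17 > Line 16/T2 16 > Line 17/T2 15 > Line 14/T1 12 > Line 14/T2 9 > Line 3/T2 8 > Line 7/T2 4.
Line 16/T1 (25): +8 ; 22 left.
Line 3/T1 (22): +9 ; 13 left.
Line 7/T1 (18): +6 ; 7 left.
Line 17/T1 (17): +3 ; 4 left.
Line 16 T2 at 16: only 4 left, fill 4.
Total = 25×8 + 22×9 + 18×6 + 17×3 + 16×4 = 621.

621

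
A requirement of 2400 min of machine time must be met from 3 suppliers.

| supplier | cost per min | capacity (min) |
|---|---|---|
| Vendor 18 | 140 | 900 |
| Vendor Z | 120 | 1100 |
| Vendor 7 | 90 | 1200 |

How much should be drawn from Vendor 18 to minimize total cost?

Use suppliers in increasing cost order.
Take 1200 from Vendor 7 at 90 — need 1200 more.
Take 1100 from Vendor Z at 120 — need 100 more.
Vendor 18 (140): take the remaining 100 — done.

100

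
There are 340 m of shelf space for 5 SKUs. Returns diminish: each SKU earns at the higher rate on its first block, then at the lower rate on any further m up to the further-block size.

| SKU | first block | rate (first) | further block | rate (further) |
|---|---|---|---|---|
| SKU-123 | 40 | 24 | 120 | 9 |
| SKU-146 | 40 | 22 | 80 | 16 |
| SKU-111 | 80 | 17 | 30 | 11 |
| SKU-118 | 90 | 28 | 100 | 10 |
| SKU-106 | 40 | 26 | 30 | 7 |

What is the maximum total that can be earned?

Rank every tier by rate: SKU-118/T1 28 > SKU-106/T1 26 > SKU-123/T1 24 > SKU-146/T1 22 > SKU-111/T1 17 > SKU-146/T2 16 > SKU-111/T2 11 > SKU-118/T2 10 > SKU-123/T2 9 > SKU-106/T2 7.
SKU-118 T1 at 28: fill all 90 ; 250 left.
Fill SKU-106 T1 block (40 at 26) ; 210 left.
SKU-123/T1 (24): +40 ; 170 left.
Fill SKU-146 T1 block (40 at 22) ; 130 left.
SKU-111 T1 at 17: fill all 80 ; 50 left.
SKU-146 T2 at 16: only 50 left, fill 50.
Total = 28×90 + 26×40 + 24×40 + 22×40 + 17×80 + 16×50 = 7560.

7560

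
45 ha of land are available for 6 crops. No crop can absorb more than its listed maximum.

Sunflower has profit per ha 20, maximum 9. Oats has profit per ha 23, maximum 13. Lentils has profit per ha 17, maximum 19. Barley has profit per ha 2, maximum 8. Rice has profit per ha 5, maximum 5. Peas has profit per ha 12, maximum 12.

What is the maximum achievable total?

850

Highest profit per ha first: Oats 23 > Sunflower 20 > Lentils 17 > Peas 12 > Rice 5 > Barley 2.
Give Oats 13 to hit its cap of 13 → 32 left.
Sunflower takes 9 to reach its cap of 9 → 23 left.
Lentils: +19 to 19 (cap) → 4 left.
Only 4 left; Peas takes them to reach 4.
Total = 20×9 + 23×13 + 17×19 + 12×4 = 850.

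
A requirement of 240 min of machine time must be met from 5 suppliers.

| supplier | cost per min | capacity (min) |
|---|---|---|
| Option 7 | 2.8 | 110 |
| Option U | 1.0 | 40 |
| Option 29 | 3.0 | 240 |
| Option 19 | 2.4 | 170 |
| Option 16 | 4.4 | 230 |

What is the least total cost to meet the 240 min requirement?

Fill from the cheapest supplier first.
Option U at 1.0: take all 40 min — 200 still needed.
Take 170 from Option 19 at 2.4 — need 30 more.
Take 30 from Option 7 at 2.8 to finish.
Option 29, Option 16: unused.
Cost = 40×1.0 + 170×2.4 + 30×2.8 = 532.

532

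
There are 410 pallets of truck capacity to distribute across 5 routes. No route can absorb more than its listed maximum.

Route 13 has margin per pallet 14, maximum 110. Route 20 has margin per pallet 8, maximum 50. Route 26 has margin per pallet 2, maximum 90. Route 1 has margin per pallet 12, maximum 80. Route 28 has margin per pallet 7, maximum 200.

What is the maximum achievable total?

Highest margin per pallet first: Route 13 14 > Route 1 12 > Route 20 8 > Route 28 7 > Route 26 2.
Give Route 13 110 to hit its cap of 110 — 300 left.
Give Route 1 80 to hit its cap of 80 — 220 left.
Route 20: +50 to 50 (cap) — 170 left.
Only 170 left; Route 28 takes them to reach 170.
Total = 14×110 + 8×50 + 12×80 + 7×170 = 4090.

4090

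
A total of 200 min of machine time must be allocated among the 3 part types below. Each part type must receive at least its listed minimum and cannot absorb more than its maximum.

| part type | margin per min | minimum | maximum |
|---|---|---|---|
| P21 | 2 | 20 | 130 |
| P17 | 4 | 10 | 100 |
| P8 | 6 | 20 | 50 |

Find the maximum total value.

800

Meeting every minimum uses 20+10+20 = 50 min, leaving 150.
Highest margin per min first: P8 6 > P17 4 > P21 2.
P8: +30 to 50 (cap) → 120 left.
P17: +90 to 100 (cap) → 30 left.
P21: +30 (room for 110) → 50. Pool exhausted.
Total = 2×50 + 4×100 + 6×50 = 800.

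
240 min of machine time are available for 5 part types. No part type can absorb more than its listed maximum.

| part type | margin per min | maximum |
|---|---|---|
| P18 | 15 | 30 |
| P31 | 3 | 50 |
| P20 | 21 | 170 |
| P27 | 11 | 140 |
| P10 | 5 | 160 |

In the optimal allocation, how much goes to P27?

Highest margin per min first: P20 21 > P18 15 > P27 11 > P10 5 > P31 3.
Give P20 170 to hit its cap of 170 → 70 left.
Give P18 30 to hit its cap of 30 → 40 left.
P27: +40 (room for 140) → 40. Pool exhausted.

40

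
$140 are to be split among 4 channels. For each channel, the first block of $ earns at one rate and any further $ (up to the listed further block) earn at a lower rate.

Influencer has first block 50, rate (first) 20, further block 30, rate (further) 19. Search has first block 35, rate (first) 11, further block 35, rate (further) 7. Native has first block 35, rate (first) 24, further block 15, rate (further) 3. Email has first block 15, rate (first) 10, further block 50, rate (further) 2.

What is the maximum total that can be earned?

Rank every tier by rate: Native/first 24 > Influencer/first 20 > Influencer/second 19 > Search/first 11 > Email/first 10 > Search/second 7 > Native/second 3 > Email/second 2.
Native first at 24: fill all 35 — 105 left.
Influencer/first (20): +50 — 55 left.
Influencer second at 19: fill all 30 — 25 left.
Search first at 11: only 25 left, fill 25.
Total = 24×35 + 20×50 + 19×30 + 11×25 = 2685.

2685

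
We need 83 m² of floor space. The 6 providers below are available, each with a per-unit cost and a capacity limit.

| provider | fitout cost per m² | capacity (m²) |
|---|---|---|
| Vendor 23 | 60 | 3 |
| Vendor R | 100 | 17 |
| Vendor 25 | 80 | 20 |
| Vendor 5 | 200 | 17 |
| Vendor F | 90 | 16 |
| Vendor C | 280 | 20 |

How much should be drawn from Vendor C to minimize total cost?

Fill from the cheapest provider first.
Vendor 23 (60): use full 3 — 80 m² to go.
Take 20 from Vendor 25 at 80 — need 60 more.
Vendor F (90): use full 16 — 44 m² to go.
Vendor R at 100: take all 17 m² — 27 still needed.
Take 17 from Vendor 5 at 200 — need 10 more.
Vendor C at 280: take 10 of its 20 — requirement met.

10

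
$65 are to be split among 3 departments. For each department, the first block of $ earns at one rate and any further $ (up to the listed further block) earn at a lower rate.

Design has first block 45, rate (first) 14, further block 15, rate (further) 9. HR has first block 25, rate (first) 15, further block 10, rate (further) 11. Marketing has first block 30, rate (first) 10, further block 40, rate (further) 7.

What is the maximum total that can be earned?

935

Order all 6 blocks by rate: HR/tier1 15 > Design/tier1 14 > HR/tier2 11 > Marketing/tier1 10 > Design/tier2 9 > Marketing/tier2 7.
HR/tier1 (15): +25 — 40 left.
Design/tier1: +40 of 45 at 14; pool empty.
Total = 15×25 + 14×40 = 935.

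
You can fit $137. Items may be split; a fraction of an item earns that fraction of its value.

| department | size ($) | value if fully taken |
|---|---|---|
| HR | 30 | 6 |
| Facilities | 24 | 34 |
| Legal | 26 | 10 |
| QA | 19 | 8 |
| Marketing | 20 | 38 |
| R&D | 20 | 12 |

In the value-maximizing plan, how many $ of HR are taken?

Best value per unit of size first: Marketing 38/20≈1.9, Facilities 34/24≈1.42, R&D 12/20≈0.6, QA 8/19≈0.421, Legal 10/26≈0.385, HR 6/30≈0.2.
All 20 $ of Marketing fit (value 38) → 117 remain.
Take all of Facilities (24 $, value 34) → 93 $ left.
All 20 $ of R&D fit (value 12) → 73 remain.
All 19 $ of QA fit (value 8) → 54 remain.
All 26 $ of Legal fit (value 10) → 28 remain.
Only 28 $ remain; take 28/30 of HR for value 6×28/30 = 5.6.

28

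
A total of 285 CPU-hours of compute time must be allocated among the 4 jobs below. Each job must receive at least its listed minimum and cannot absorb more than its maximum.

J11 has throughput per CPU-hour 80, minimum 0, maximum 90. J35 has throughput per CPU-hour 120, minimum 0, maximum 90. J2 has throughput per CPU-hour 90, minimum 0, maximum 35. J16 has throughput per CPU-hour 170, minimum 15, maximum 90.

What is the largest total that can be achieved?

34850

Meeting every minimum uses 0+0+0+15 = 15 CPU-hours, leaving 270.
Highest throughput per CPU-hour first: J16 170 > J35 120 > J2 90 > J11 80.
J16: +75 to 90 (cap) → 195 left.
J35 takes 90 more to reach its cap of 90 → 105 left.
J2: +35 to 35 (cap) → 70 left.
Only 70 left; J11 takes them to reach 70.
Total = 80×70 + 120×90 + 90×35 + 170×90 = 34850.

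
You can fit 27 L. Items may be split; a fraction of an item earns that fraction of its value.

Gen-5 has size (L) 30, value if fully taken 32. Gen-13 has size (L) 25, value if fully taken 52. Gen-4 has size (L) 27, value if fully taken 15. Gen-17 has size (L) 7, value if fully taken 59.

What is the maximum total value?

Best value per unit of size first: Gen-17 59/7≈8.43, Gen-13 52/25≈2.08, Gen-5 32/30≈1.07, Gen-4 15/27≈0.556.
All 7 L of Gen-17 fit (value 59) ; 20 remain.
20 L left: a 20/25 share of Gen-13 gives 52×20/25 = 41.6.
Total value = 100.6.

100.6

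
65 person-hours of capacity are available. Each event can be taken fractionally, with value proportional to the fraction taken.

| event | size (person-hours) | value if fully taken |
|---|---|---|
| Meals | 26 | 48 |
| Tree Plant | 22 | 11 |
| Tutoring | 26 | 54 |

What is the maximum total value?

108.5

Sort by value density: Tutoring 54/26≈2.08, Meals 48/26≈1.85, Tree Plant 11/22≈0.5.
All 26 person-hours of Tutoring fit (value 54) → 39 remain.
Take all of Meals (26 person-hours, value 48) → 13 person-hours left.
Fill the last 13 person-hours with part of Tree Plant: 13/22 of it earns 6.5.
Total value = 108.5.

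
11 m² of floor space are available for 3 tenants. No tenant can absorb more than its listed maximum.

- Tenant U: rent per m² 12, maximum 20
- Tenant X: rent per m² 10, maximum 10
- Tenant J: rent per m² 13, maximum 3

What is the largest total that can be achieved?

135

Order the tenants by rent per m²: Tenant J 13 > Tenant U 12 > Tenant X 10.
Tenant J takes 3 to reach its cap of 3 ; 8 left.
Tenant U: +8 (room for 20) → 8. Pool exhausted.
Total = 12×8 + 13×3 = 135.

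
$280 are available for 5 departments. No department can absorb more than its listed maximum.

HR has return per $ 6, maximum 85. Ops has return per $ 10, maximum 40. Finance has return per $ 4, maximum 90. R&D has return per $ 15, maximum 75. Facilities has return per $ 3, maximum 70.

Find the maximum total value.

Order the departments by return per $: R&D 15 > Ops 10 > HR 6 > Finance 4 > Facilities 3.
R&D takes 75 to reach its cap of 75 → 205 left.
Give Ops 40 to hit its cap of 40 → 165 left.
HR: +85 to 85 (cap) → 80 left.
Only 80 left; Finance takes them to reach 80.
Total = 6×85 + 10×40 + 4×80 + 15×75 = 2355.

2355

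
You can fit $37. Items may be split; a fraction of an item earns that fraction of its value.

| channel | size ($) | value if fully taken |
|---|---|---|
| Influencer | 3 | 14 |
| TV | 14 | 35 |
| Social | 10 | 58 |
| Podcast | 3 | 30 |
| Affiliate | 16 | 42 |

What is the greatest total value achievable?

156.5

Rank by value-to-size ratio: Podcast 30/3≈10, Social 58/10≈5.8, Influencer 14/3≈4.67, Affiliate 42/16≈2.62, TV 35/14≈2.5.
Podcast: take in full, 3 $ for value 30 ; 34 left.
All 10 $ of Social fit (value 58) ; 24 remain.
All 3 $ of Influencer fit (value 14) ; 21 remain.
Affiliate: take in full, 16 $ for value 42 ; 5 left.
Only 5 $ remain; take 5/14 of TV for value 35×5/14 = 12.5.
Total value = 156.5.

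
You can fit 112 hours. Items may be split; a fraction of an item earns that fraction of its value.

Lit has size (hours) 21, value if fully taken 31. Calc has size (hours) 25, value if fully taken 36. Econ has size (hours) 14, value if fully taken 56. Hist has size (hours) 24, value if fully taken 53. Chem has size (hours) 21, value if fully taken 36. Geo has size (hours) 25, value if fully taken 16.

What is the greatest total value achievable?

216.48

Sort by value density: Econ 56/14≈4, Hist 53/24≈2.21, Chem 36/21≈1.71, Lit 31/21≈1.48, Calc 36/25≈1.44, Geo 16/25≈0.64.
Econ: take in full, 14 hours for value 56 — 98 left.
All 24 hours of Hist fit (value 53) — 74 remain.
All 21 hours of Chem fit (value 36) — 53 remain.
Take all of Lit (21 hours, value 31) — 32 hours left.
All 25 hours of Calc fit (value 36) — 7 remain.
Fill the last 7 hours with part of Geo: 7/25 of it earns 4.48.
Total value = 216.48.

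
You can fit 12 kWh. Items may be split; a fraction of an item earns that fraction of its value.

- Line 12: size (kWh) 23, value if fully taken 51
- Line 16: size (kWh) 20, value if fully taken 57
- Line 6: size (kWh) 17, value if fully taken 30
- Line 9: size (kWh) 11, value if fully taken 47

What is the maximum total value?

49.85

Sort by value density: Line 9 47/11≈4.27, Line 16 57/20≈2.85, Line 12 51/23≈2.22, Line 6 30/17≈1.76.
Take all of Line 9 (11 kWh, value 47) → 1 kWh left.
Fill the last 1 kWh with part of Line 16: 1/20 of it earns 2.85.
Total value = 49.85.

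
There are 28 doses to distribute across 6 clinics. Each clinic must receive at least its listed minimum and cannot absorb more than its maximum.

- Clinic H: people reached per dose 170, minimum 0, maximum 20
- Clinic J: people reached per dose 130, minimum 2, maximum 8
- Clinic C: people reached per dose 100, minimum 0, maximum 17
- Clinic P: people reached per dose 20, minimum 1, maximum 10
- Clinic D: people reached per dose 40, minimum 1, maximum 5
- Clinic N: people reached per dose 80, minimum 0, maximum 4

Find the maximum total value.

Meeting every minimum uses 0+2+0+1+1+0 = 4 doses, leaving 24.
Rank by people reached per dose: Clinic H 170 > Clinic J 130 > Clinic C 100 > Clinic N 80 > Clinic D 40 > Clinic P 20.
Clinic H takes 20 more to reach its cap of 20 — 4 left.
Only 4 left; Clinic J takes them to reach 6.
Total = 170×20 + 130×6 + 20×1 + 40×1 = 4240.

4240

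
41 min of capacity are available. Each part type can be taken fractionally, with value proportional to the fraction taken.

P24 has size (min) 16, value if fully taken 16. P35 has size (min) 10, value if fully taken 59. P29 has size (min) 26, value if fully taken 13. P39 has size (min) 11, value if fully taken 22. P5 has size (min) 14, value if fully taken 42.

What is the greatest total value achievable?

Rank by value-to-size ratio: P35 59/10≈5.9, P5 42/14≈3, P39 22/11≈2, P24 16/16≈1, P29 13/26≈0.5.
P35: take in full, 10 min for value 59 ; 31 left.
All 14 min of P5 fit (value 42) ; 17 remain.
All 11 min of P39 fit (value 22) ; 6 remain.
Only 6 min remain; take 6/16 of P24 for value 16×6/16 = 6.
Total value = 129.

129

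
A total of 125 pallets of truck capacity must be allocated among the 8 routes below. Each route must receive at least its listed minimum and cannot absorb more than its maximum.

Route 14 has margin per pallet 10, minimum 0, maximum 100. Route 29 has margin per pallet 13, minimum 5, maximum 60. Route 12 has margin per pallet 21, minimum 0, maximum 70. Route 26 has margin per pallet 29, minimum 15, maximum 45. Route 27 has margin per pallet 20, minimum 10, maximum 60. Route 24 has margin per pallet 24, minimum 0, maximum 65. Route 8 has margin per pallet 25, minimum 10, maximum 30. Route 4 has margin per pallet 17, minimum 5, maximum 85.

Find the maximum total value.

3125

Meeting every minimum uses 0+5+0+15+10+0+10+5 = 45 pallets, leaving 80.
Order the routes by margin per pallet: Route 26 29 > Route 8 25 > Route 24 24 > Route 12 21 > Route 27 20 > Route 4 17 > Route 29 13 > Route 14 10.
Give Route 26 30 more to hit its cap of 45 — 50 left.
Route 8 takes 20 more to reach its cap of 30 — 30 left.
Only 30 left; Route 24 takes them to reach 30.
Total = 13×5 + 29×45 + 20×10 + 24×30 + 25×30 + 17×5 = 3125.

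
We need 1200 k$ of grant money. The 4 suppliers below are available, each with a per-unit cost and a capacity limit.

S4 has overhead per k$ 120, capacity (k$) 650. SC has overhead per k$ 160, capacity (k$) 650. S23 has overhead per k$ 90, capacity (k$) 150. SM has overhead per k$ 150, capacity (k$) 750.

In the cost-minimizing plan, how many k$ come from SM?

Cheapest first:
S23 (90): use full 150 → 1050 k$ to go.
S4 (120): use full 650 → 400 k$ to go.
Take 400 from SM at 150 to finish.
SC: unused.

400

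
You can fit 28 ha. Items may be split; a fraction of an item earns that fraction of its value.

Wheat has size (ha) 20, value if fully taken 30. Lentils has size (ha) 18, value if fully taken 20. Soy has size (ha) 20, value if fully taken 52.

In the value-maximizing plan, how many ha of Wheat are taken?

8

Rank by value-to-size ratio: Soy 52/20≈2.6, Wheat 30/20≈1.5, Lentils 20/18≈1.11.
Take all of Soy (20 ha, value 52) ; 8 ha left.
Only 8 ha remain; take 8/20 of Wheat for value 30×8/20 = 12.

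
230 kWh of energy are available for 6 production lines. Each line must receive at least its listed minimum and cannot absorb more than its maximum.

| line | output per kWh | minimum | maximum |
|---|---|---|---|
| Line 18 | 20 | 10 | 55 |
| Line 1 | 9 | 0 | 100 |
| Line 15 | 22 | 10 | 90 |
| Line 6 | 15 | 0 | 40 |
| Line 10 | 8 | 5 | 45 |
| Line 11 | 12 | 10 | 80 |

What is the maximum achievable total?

Meeting every minimum uses 10+0+10+0+5+10 = 35 kWh, leaving 195.
Order the production lines by output per kWh: Line 15 22 > Line 18 20 > Line 6 15 > Line 11 12 > Line 1 9 > Line 10 8.
Line 15: +80 to 90 (cap) ; 115 left.
Line 18 takes 45 more to reach its cap of 55 ; 70 left.
Line 6: +40 to 40 (cap) ; 30 left.
Only 30 left; Line 11 takes them to reach 40.
Total = 20×55 + 22×90 + 15×40 + 8×5 + 12×40 = 4200.

4200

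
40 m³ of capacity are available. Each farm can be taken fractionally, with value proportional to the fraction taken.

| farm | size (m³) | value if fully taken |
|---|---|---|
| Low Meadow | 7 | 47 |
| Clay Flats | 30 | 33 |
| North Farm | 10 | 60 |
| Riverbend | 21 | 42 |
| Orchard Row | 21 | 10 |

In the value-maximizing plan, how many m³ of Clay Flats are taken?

2

Best value per unit of size first: Low Meadow 47/7≈6.71, North Farm 60/10≈6, Riverbend 42/21≈2, Clay Flats 33/30≈1.1, Orchard Row 10/21≈0.476.
All 7 m³ of Low Meadow fit (value 47) — 33 remain.
All 10 m³ of North Farm fit (value 60) — 23 remain.
Riverbend: take in full, 21 m³ for value 42 — 2 left.
Fill the last 2 m³ with part of Clay Flats: 2/30 of it earns 2.2.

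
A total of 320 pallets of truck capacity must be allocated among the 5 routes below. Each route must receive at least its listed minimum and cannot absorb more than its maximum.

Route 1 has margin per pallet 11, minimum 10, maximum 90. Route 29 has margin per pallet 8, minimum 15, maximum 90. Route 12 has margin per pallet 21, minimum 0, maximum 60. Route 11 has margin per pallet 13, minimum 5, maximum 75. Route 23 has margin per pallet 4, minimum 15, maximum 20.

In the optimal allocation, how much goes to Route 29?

Meeting every minimum uses 10+15+0+5+15 = 45 pallets, leaving 275.
Highest margin per pallet first: Route 12 21 > Route 11 13 > Route 1 11 > Route 29 8 > Route 23 4.
Route 12 takes 60 more to reach its cap of 60 → 215 left.
Route 11: +70 to 75 (cap) → 145 left.
Route 1 takes 80 more to reach its cap of 90 → 65 left.
Route 29: +65 (room for 75) → 80. Pool exhausted.

80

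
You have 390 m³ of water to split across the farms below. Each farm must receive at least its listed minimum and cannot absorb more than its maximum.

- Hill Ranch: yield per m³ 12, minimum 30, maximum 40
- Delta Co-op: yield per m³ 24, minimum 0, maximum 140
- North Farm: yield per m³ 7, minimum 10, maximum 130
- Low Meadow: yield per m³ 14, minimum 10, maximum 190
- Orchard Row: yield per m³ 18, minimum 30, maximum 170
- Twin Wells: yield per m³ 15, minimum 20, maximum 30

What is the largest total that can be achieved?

Meeting every minimum uses 30+0+10+10+30+20 = 100 m³, leaving 290.
Highest yield per m³ first: Delta Co-op 24 > Orchard Row 18 > Twin Wells 15 > Low Meadow 14 > Hill Ranch 12 > North Farm 7.
Delta Co-op: +140 to 140 (cap) ; 150 left.
Give Orchard Row 140 more to hit its cap of 170 ; 10 left.
Twin Wells takes 10 more to reach its cap of 30 ; 0 left.
Total = 12×30 + 24×140 + 7×10 + 14×10 + 18×170 + 15×30 = 7440.

7440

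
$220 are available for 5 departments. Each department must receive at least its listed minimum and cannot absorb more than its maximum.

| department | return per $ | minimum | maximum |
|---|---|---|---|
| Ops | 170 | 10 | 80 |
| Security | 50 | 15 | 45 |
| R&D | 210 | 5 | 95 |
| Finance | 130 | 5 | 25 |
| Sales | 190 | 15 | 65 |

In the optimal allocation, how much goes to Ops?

40

Meeting every minimum uses 10+15+5+5+15 = 50 $, leaving 170.
Order the departments by return per $: R&D 210 > Sales 190 > Ops 170 > Finance 130 > Security 50.
R&D: +90 to 95 (cap) — 80 left.
Give Sales 50 more to hit its cap of 65 — 30 left.
Only 30 left; Ops takes them to reach 40.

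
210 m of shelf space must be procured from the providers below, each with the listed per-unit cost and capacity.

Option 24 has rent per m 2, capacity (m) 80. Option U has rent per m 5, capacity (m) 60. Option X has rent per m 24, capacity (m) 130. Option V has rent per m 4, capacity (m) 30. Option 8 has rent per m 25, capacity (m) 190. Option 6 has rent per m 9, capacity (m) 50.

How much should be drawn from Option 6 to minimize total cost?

Use providers in increasing cost order.
Option 24 at 2: take all 80 m ; 130 still needed.
Option V (4): use full 30 ; 100 m to go.
Option U (5): use full 60 ; 40 m to go.
Option 6 (9): take the remaining 40 ; done.
Option X, Option 8: unused.

40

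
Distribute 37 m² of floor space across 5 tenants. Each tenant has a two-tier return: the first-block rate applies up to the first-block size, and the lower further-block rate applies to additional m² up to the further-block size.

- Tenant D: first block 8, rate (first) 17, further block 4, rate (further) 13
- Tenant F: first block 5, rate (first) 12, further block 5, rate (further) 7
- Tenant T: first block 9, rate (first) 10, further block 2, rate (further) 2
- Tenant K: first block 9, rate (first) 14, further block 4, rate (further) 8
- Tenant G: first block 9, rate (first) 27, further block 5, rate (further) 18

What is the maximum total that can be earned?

Order all 10 blocks by rate: Tenant G/tier1 27 > Tenant G/tier2 18 > Tenant D/tier1 17 > Tenant K/tier1 14 > Tenant D/tier2 13 > Tenant F/tier1 12 > Tenant T/tier1 10 > Tenant K/tier2 8 > Tenant F/tier2 7 > Tenant T/tier2 2.
Fill Tenant G tier1 block (9 at 27) ; 28 left.
Fill Tenant G tier2 block (5 at 18) ; 23 left.
Tenant D tier1 at 17: fill all 8 ; 15 left.
Tenant K/tier1 (14): +9 ; 6 left.
Tenant D/tier2 (13): +4 ; 2 left.
Tenant F/tier1: +2 of 5 at 12; pool empty.
Total = 27×9 + 18×5 + 17×8 + 14×9 + 13×4 + 12×2 = 671.

671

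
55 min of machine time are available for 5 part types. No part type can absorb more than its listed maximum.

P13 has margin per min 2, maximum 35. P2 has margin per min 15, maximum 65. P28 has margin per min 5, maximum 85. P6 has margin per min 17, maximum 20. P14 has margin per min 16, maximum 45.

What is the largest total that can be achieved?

900

Order the part types by margin per min: P6 17 > P14 16 > P2 15 > P28 5 > P13 2.
P6: +20 to 20 (cap) ; 35 left.
Only 35 left; P14 takes them to reach 35.
Total = 17×20 + 16×35 = 900.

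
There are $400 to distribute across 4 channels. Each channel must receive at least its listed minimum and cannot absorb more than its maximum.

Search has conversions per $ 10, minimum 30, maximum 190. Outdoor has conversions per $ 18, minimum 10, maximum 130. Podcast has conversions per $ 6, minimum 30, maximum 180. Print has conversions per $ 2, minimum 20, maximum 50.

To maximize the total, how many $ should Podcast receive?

Meeting every minimum uses 30+10+30+20 = 90 $, leaving 310.
Rank by conversions per $: Outdoor 18 > Search 10 > Podcast 6 > Print 2.
Give Outdoor 120 more to hit its cap of 130 — 190 left.
Search: +160 to 190 (cap) — 30 left.
Only 30 left; Podcast takes them to reach 60.

60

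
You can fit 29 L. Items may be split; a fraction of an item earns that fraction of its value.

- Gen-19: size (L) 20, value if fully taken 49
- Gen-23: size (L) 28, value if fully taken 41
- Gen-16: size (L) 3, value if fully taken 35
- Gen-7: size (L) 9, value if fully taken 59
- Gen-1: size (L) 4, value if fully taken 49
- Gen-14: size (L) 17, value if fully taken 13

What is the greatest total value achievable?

174.85

Rank by value-to-size ratio: Gen-1 49/4≈12.2, Gen-16 35/3≈11.7, Gen-7 59/9≈6.56, Gen-19 49/20≈2.45, Gen-23 41/28≈1.46, Gen-14 13/17≈0.765.
Take all of Gen-1 (4 L, value 49) ; 25 L left.
Gen-16: take in full, 3 L for value 35 ; 22 left.
All 9 L of Gen-7 fit (value 59) ; 13 remain.
Only 13 L remain; take 13/20 of Gen-19 for value 49×13/20 = 31.85.
Total value = 174.85.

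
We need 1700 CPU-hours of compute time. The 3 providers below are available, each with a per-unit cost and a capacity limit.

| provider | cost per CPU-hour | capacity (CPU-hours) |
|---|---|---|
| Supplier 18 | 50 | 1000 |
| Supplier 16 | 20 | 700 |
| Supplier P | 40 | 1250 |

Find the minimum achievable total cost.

54000

Fill from the cheapest provider first.
Take 700 from Supplier 16 at 20 → need 1000 more.
Supplier P at 40: take 1000 of its 1250 → requirement met.
Supplier 18: unused.
Cost = 700×20 + 1000×40 = 54000.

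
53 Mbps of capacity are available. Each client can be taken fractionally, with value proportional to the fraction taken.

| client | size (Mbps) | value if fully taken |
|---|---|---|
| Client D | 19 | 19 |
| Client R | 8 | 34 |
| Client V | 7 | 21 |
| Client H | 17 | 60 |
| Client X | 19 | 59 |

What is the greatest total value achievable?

176

Best value per unit of size first: Client R 34/8≈4.25, Client H 60/17≈3.53, Client X 59/19≈3.11, Client V 21/7≈3, Client D 19/19≈1.
Client R: take in full, 8 Mbps for value 34 ; 45 left.
Take all of Client H (17 Mbps, value 60) ; 28 Mbps left.
Take all of Client X (19 Mbps, value 59) ; 9 Mbps left.
Take all of Client V (7 Mbps, value 21) ; 2 Mbps left.
Only 2 Mbps remain; take 2/19 of Client D for value 19×2/19 = 2.
Total value = 176.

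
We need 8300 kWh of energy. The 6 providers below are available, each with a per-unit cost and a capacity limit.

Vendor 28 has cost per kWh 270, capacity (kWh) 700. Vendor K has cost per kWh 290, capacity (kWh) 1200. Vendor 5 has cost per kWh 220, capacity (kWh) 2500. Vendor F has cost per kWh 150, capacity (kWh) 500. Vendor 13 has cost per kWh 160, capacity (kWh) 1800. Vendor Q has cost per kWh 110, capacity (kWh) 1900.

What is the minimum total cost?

1572000

Fill from the cheapest provider first.
Take 1900 from Vendor Q at 110 → need 6400 more.
Take 500 from Vendor F at 150 → need 5900 more.
Vendor 13 (160): use full 1800 → 4100 kWh to go.
Take 2500 from Vendor 5 at 220 → need 1600 more.
Vendor 28 at 270: take all 700 kWh → 900 still needed.
Take 900 from Vendor K at 290 to finish.
Cost = 1900×110 + 500×150 + 1800×160 + 2500×220 + 700×270 + 900×290 = 1572000.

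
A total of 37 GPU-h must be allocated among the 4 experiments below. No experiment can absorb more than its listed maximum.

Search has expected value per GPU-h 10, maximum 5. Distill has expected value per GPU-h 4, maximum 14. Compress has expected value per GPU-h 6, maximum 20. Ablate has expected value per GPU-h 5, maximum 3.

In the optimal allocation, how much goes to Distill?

9

Order the experiments by expected value per GPU-h: Search 10 > Compress 6 > Ablate 5 > Distill 4.
Search: +5 to 5 (cap) — 32 left.
Compress takes 20 to reach its cap of 20 — 12 left.
Ablate: +3 to 3 (cap) — 9 left.
Distill: +9 (room for 14) → 9. Pool exhausted.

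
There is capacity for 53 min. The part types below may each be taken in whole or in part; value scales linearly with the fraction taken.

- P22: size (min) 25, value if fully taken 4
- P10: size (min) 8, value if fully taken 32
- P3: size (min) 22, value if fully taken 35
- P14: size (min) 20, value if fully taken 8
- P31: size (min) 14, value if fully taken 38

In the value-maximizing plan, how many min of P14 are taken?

Sort by value density: P10 32/8≈4, P31 38/14≈2.71, P3 35/22≈1.59, P14 8/20≈0.4, P22 4/25≈0.16.
P10: take in full, 8 min for value 32 → 45 left.
P31: take in full, 14 min for value 38 → 31 left.
All 22 min of P3 fit (value 35) → 9 remain.
Fill the last 9 min with part of P14: 9/20 of it earns 3.6.

9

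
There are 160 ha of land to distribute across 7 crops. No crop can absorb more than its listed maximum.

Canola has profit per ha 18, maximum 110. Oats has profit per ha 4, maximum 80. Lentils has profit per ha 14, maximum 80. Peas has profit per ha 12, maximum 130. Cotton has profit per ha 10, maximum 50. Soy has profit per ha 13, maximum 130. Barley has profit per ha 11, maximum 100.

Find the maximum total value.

Order the crops by profit per ha: Canola 18 > Lentils 14 > Soy 13 > Peas 12 > Barley 11 > Cotton 10 > Oats 4.
Canola takes 110 to reach its cap of 110 → 50 left.
Lentils: +50 (room for 80) → 50. Pool exhausted.
Total = 18×110 + 14×50 = 2680.

2680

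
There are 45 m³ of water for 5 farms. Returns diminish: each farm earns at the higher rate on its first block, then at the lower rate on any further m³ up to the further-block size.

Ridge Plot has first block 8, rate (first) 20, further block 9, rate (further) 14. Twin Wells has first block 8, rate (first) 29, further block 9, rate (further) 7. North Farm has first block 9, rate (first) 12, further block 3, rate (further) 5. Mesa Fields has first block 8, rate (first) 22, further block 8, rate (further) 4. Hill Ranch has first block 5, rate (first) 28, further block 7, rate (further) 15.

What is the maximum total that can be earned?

939

Rank every tier by rate: Twin Wells/T1 29 > Hill Ranch/T1 28 > Mesa Fields/T1 22 > Ridge Plot/T1 20 > Hill Ranch/T2 15 > Ridge Plot/T2 14 > North Farm/T1 12 > Twin Wells/T2 7 > North Farm/T2 5 > Mesa Fields/T2 4.
Twin Wells/T1 (29): +8 ; 37 left.
Hill Ranch T1 at 28: fill all 5 ; 32 left.
Mesa Fields/T1 (22): +8 ; 24 left.
Fill Ridge Plot T1 block (8 at 20) ; 16 left.
Hill Ranch/T2 (15): +7 ; 9 left.
Fill Ridge Plot T2 block (9 at 14) ; 0 left.
Total = 29×8 + 28×5 + 22×8 + 20×8 + 15×7 + 14×9 = 939.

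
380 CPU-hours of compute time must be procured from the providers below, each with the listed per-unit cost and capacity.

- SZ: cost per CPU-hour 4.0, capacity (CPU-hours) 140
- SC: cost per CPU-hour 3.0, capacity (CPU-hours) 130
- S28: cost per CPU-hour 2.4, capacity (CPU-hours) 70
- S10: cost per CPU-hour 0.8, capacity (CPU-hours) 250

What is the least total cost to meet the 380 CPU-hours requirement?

548

Fill from the cheapest provider first.
S10 at 0.8: take all 250 CPU-hours — 130 still needed.
S28 at 2.4: take all 70 CPU-hours — 60 still needed.
SC (3.0): take the remaining 60 — done.
SZ: unused.
Cost = 250×0.8 + 70×2.4 + 60×3.0 = 548.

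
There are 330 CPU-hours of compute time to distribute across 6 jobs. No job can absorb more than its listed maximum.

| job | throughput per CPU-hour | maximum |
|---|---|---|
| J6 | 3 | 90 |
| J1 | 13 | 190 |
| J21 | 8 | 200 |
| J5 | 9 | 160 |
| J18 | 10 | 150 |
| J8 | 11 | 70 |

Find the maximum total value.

Order the jobs by throughput per CPU-hour: J1 13 > J8 11 > J18 10 > J5 9 > J21 8 > J6 3.
J1 takes 190 to reach its cap of 190 ; 140 left.
Give J8 70 to hit its cap of 70 ; 70 left.
J18 has room for 150 but only 70 remain, so it gets 70.
Total = 13×190 + 10×70 + 11×70 = 3940.

3940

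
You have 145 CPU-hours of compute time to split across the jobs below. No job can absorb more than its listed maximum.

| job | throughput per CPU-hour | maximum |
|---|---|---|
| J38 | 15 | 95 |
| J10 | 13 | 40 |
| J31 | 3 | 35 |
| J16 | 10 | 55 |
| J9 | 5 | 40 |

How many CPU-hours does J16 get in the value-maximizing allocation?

10

Highest throughput per CPU-hour first: J38 15 > J10 13 > J16 10 > J9 5 > J31 3.
Give J38 95 to hit its cap of 95 → 50 left.
Give J10 40 to hit its cap of 40 → 10 left.
J16: +10 (room for 55) → 10. Pool exhausted.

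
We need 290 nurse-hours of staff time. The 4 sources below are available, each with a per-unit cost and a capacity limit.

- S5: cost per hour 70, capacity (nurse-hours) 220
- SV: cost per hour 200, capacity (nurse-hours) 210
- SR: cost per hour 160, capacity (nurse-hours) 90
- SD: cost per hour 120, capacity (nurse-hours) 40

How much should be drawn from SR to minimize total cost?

30

Cheapest first:
Take 220 from S5 at 70 — need 70 more.
SD (120): use full 40 — 30 nurse-hours to go.
SR (160): take the remaining 30 — done.
SV: unused.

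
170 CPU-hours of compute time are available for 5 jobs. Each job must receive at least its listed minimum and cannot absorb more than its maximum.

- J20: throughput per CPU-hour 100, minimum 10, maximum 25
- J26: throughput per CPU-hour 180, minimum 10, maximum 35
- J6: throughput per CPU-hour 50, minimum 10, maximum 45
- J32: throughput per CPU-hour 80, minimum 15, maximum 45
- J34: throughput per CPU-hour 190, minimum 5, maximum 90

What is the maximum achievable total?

Meeting every minimum uses 10+10+10+15+5 = 50 CPU-hours, leaving 120.
Rank by throughput per CPU-hour: J34 190 > J26 180 > J20 100 > J32 80 > J6 50.
Give J34 85 more to hit its cap of 90 ; 35 left.
J26 takes 25 more to reach its cap of 35 ; 10 left.
J20: +10 (room for 15) → 20. Pool exhausted.
Total = 100×20 + 180×35 + 50×10 + 80×15 + 190×90 = 27100.

27100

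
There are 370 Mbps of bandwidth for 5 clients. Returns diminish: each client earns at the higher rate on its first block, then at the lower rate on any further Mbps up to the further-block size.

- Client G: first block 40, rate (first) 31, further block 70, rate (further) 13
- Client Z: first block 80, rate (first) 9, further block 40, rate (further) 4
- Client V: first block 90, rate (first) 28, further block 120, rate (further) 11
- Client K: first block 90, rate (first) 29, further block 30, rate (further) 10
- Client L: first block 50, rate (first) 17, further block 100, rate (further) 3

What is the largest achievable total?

8460

Order all 10 blocks by rate: Client G/tier1 31 > Client K/tier1 29 > Client V/tier1 28 > Client L/tier1 17 > Client G/tier2 13 > Client V/tier2 11 > Client K/tier2 10 > Client Z/tier1 9 > Client Z/tier2 4 > Client L/tier2 3.
Client G tier1 at 31: fill all 40 → 330 left.
Fill Client K tier1 block (90 at 29) → 240 left.
Fill Client V tier1 block (90 at 28) → 150 left.
Fill Client L tier1 block (50 at 17) → 100 left.
Client G tier2 at 13: fill all 70 → 30 left.
30 remain; put them into Client V tier2 at 11.
Total = 31×40 + 29×90 + 28×90 + 17×50 + 13×70 + 11×30 = 8460.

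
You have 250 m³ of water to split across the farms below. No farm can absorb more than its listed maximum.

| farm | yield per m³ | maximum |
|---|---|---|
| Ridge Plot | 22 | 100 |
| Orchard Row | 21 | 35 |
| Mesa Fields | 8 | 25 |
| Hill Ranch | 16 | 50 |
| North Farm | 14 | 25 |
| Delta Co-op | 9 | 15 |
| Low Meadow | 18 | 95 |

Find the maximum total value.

4965

Rank by yield per m³: Ridge Plot 22 > Orchard Row 21 > Low Meadow 18 > Hill Ranch 16 > North Farm 14 > Delta Co-op 9 > Mesa Fields 8.
Give Ridge Plot 100 to hit its cap of 100 — 150 left.
Orchard Row takes 35 to reach its cap of 35 — 115 left.
Give Low Meadow 95 to hit its cap of 95 — 20 left.
Hill Ranch: +20 (room for 50) → 20. Pool exhausted.
Total = 22×100 + 21×35 + 16×20 + 18×95 = 4965.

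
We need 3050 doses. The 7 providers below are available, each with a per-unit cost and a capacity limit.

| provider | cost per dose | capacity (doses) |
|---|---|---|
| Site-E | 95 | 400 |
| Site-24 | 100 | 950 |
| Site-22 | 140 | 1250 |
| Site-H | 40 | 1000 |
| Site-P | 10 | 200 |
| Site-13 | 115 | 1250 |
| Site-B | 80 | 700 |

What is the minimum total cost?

211000

Fill from the cheapest provider first.
Site-P at 10: take all 200 doses — 2850 still needed.
Site-H at 40: take all 1000 doses — 1850 still needed.
Site-B (80): use full 700 — 1150 doses to go.
Site-E (95): use full 400 — 750 doses to go.
Site-24 (100): take the remaining 750 — done.
Site-13, Site-22: unused.
Cost = 200×10 + 1000×40 + 700×80 + 400×95 + 750×100 = 211000.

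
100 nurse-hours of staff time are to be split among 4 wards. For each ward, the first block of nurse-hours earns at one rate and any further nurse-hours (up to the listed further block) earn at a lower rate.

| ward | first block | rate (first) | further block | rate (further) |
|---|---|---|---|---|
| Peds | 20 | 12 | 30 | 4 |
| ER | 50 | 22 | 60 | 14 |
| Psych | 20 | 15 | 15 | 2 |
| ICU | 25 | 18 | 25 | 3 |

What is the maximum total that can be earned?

1920

Order all 8 blocks by rate: ER/T1 22 > ICU/T1 18 > Psych/T1 15 > ER/T2 14 > Peds/T1 12 > Peds/T2 4 > ICU/T2 3 > Psych/T2 2.
ER/T1 (22): +50 — 50 left.
Fill ICU T1 block (25 at 18) — 25 left.
Psych/T1 (15): +20 — 5 left.
ER/T2: +5 of 60 at 14; pool empty.
Total = 22×50 + 18×25 + 15×20 + 14×5 = 1920.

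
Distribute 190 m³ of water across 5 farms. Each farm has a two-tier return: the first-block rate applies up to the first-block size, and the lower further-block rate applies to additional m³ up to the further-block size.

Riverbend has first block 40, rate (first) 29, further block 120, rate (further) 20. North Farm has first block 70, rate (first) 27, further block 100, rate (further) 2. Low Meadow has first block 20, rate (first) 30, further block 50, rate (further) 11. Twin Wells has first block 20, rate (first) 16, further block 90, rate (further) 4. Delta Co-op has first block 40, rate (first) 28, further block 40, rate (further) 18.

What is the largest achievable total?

5170

Treat each block as its own option and order by rate: Low Meadow/T1 30 > Riverbend/T1 29 > Delta Co-op/T1 28 > North Farm/T1 27 > Riverbend/T2 20 > Delta Co-op/T2 18 > Twin Wells/T1 16 > Low Meadow/T2 11 > Twin Wells/T2 4 > North Farm/T2 2.
Low Meadow/T1 (30): +20 → 170 left.
Riverbend T1 at 29: fill all 40 → 130 left.
Delta Co-op/T1 (28): +40 → 90 left.
North Farm/T1 (27): +70 → 20 left.
Riverbend/T2: +20 of 120 at 20; pool empty.
Total = 30×20 + 29×40 + 28×40 + 27×70 + 20×20 = 5170.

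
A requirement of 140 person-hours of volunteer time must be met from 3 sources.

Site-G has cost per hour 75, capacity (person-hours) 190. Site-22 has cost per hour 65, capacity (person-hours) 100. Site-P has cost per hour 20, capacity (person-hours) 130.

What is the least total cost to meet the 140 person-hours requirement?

3250

Use sources in increasing cost order.
Site-P at 20: take all 130 person-hours ; 10 still needed.
Take 10 from Site-22 at 65 to finish.
Site-G: unused.
Cost = 130×20 + 10×65 = 3250.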